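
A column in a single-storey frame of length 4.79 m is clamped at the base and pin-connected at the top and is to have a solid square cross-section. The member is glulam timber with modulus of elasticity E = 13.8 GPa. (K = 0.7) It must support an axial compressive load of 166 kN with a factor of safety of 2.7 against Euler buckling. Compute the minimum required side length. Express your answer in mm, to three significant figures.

Required P_cr = n·P = 2.7 × 166 = 448.2 kN
L_e = K·L = 0.7 × 4.79 = 3.353 m
Required I = P_cr·L_e²/(π²E) = 4.482×10^5 × 3.353² / (π² × 1.38×10^10) = 3.700×10^-5 m⁴
I_req = 3.700×10^7 mm⁴
Solid square: I = a⁴/12  ⇒  a = (12I)^(1/4) = (12×3.700×10^7)^(1/4) = 145 mm

a ≈ 145 mm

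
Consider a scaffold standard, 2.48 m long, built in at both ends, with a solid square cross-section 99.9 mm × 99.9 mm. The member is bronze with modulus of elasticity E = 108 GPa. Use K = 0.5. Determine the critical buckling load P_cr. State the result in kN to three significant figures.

I = a⁴/12 = 99.9⁴/12 = 8.300×10^6 mm⁴
I = 8.300×10^6 mm⁴ = 8.300×10^-6 m⁴
Effective length L_e = K·L = 0.5 × 2.48 = 1.240 m
P_cr = π²EI / L_e² = π² × 108×10⁹ × 8.300×10^-6 / 1.240² = 5.754×10^6 N

P_cr ≈ 5750 kN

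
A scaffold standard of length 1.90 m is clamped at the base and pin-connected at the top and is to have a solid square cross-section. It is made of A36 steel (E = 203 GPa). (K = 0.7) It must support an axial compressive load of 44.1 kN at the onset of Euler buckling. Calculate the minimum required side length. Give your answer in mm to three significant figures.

a ≈ 26.1 mm

L_e = K·L = 0.7 × 1.90 = 1.330 m
Required I = P_cr·L_e²/(π²E) = 4.410×10^4 × 1.330² / (π² × 2.03×10^11) = 3.894×10^-8 m⁴
I_req = 3.894×10^4 mm⁴
Solid square: I = a⁴/12  ⇒  a = (12I)^(1/4) = (12×3.894×10^4)^(1/4) = 26.1 mm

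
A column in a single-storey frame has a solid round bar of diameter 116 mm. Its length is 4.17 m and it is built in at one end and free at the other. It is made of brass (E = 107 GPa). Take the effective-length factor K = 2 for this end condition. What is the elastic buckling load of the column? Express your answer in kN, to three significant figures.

P_cr ≈ 135 kN

I = πd⁴/64 = π×116⁴/64 = 8.888×10^6 mm⁴
I = 8.888×10^6 mm⁴ = 8.888×10^-6 m⁴
Effective length L_e = K·L = 2 × 4.17 = 8.340 m
P_cr = π²EI / L_e² = π² × 107×10⁹ × 8.888×10^-6 / 8.340² = 1.349×10^5 N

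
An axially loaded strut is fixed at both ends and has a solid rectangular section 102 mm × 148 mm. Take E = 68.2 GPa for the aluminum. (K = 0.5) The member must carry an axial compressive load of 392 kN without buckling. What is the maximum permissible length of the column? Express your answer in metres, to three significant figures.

L_max ≈ 9.48 m

Buckling occurs about the weak axis: I_min = h·b³/12 with b = 102 mm (the shorter side).
I_min = 148×102³/12 = 1.309×10^7 mm⁴
I = 1.309×10^-5 m⁴
At the buckling limit P_cr = P = 3.920×10^5 N
From P_cr = π²EI/(K·L)²:  L = (1/K)·√(π²EI/P_cr) = (1/0.5)·√(π²×6.82×10^10×1.309×10^-5/3.920×10^5)
L = 9.48 m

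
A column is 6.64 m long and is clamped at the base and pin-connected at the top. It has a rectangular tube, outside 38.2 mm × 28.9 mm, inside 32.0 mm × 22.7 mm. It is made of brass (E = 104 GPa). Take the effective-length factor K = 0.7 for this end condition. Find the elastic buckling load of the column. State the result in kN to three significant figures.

Weak-axis I_min = (h_o·b_o³ − h_i·b_i³)/12 with b_o = 28.9, b_i = 22.70 mm (shorter outer/inner sides).
I_min = (38.2×28.9³ − 32.00×22.70³)/12 = 4.565×10^4 mm⁴
I = 4.565×10^4 mm⁴ = 4.565×10^-8 m⁴
Effective length L_e = K·L = 0.7 × 6.64 = 4.648 m
P_cr = π²EI / L_e² = π² × 104×10⁹ × 4.565×10^-8 / 4.648² = 2.169×10^3 N

P_cr ≈ 2.17 kN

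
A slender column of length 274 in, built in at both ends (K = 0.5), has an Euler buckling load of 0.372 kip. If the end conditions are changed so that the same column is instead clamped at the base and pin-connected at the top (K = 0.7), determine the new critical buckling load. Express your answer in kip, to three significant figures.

P_cr ∝ 1/K², so P_cr,new = P_cr,old × (K_old/K_new)² = 0.372 × (0.5/0.7)²
= 0.372 × 0.5102 = 0.190 kip

P_cr ≈ 0.190 kip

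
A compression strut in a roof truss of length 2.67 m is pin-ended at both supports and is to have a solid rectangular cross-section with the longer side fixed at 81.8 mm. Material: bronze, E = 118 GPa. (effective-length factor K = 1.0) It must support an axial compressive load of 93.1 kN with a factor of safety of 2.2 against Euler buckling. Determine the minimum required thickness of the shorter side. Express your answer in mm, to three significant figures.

b ≈ 56.9 mm

Required P_cr = n·P = 2.2 × 93.1 = 204.8 kN
L_e = K·L = 1 × 2.67 = 2.670 m
Required I = P_cr·L_e²/(π²E) = 2.048×10^5 × 2.670² / (π² × 1.18×10^11) = 1.254×10^-6 m⁴
I_req = 1.254×10^6 mm⁴
Rectangle, weak axis: I_min = h·b³/12 with h = 81.8 mm fixed  ⇒  b = (12I/h)^(1/3) = 56.9 mm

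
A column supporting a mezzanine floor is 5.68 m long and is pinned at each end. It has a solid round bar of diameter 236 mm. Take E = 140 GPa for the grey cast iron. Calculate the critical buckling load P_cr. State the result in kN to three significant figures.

I = πd⁴/64 = π×236⁴/64 = 1.523×10^8 mm⁴
I = 1.523×10^8 mm⁴ = 1.523×10^-4 m⁴
Effective length L_e = K·L = 1 × 5.68 = 5.680 m
P_cr = π²EI / L_e² = π² × 140×10⁹ × 1.523×10^-4 / 5.680² = 6.522×10^6 N

P_cr ≈ 6520 kN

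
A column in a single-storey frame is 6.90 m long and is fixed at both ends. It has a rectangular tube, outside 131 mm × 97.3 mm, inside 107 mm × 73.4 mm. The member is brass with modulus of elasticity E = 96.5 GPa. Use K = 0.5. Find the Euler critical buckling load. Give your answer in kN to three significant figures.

Weak-axis I_min = (h_o·b_o³ − h_i·b_i³)/12 with b_o = 97.3, b_i = 73.40 mm (shorter outer/inner sides).
I_min = (131×97.3³ − 107.0×73.40³)/12 = 6.530×10^6 mm⁴
I = 6.530×10^6 mm⁴ = 6.530×10^-6 m⁴
Effective length L_e = K·L = 0.5 × 6.90 = 3.450 m
P_cr = π²EI / L_e² = π² × 96.5×10⁹ × 6.530×10^-6 / 3.450² = 5.225×10^5 N

P_cr ≈ 523 kN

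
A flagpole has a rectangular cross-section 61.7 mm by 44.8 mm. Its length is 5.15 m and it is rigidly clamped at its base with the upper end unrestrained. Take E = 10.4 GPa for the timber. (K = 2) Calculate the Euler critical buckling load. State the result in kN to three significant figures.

P_cr ≈ 0.447 kN

Buckling occurs about the weak axis: I_min = h·b³/12 with b = 44.8 mm (the shorter side).
I_min = 61.7×44.8³/12 = 4.623×10^5 mm⁴
I = 4.623×10^5 mm⁴ = 4.623×10^-7 m⁴
Effective length L_e = K·L = 2 × 5.15 = 10.30 m
P_cr = π²EI / L_e² = π² × 10.4×10⁹ × 4.623×10^-7 / 10.30² = 447.3 N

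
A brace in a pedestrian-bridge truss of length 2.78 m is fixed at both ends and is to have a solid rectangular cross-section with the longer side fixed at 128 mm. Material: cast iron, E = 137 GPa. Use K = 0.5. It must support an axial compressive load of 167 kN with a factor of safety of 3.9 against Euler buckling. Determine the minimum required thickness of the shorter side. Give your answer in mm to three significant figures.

b ≈ 44.4 mm

Required P_cr = n·P = 3.9 × 167 = 651.3 kN
L_e = K·L = 0.5 × 2.78 = 1.390 m
Required I = P_cr·L_e²/(π²E) = 6.513×10^5 × 1.390² / (π² × 1.37×10^11) = 9.307×10^-7 m⁴
I_req = 9.307×10^5 mm⁴
Rectangle, weak axis: I_min = h·b³/12 with h = 128 mm fixed  ⇒  b = (12I/h)^(1/3) = 44.4 mm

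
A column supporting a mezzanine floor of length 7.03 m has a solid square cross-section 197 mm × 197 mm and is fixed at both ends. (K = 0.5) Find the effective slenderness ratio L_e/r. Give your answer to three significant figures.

λ ≈ 61.8

For a square r = a/√12 = 197/√12 = 56.87 mm
L_e = K·L = 0.5 × 7.03 m = 3.515 m = 3515.0 mm
λ = L_e / r_min = 3515.0 / 56.87 = 61.8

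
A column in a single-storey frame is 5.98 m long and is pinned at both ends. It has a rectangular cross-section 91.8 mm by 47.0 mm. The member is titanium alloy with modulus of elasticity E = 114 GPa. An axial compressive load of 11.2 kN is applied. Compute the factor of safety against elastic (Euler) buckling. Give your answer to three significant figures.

Buckling occurs about the weak axis: I_min = h·b³/12 with b = 47.0 mm (the shorter side).
I_min = 91.8×47.0³/12 = 7.942×10^5 mm⁴
I = 7.942×10^5 mm⁴ = 7.942×10^-7 m⁴
Effective length L_e = K·L = 1 × 5.98 = 5.980 m
P_cr = π²EI / L_e² = π² × 114×10⁹ × 7.942×10^-7 / 5.980² = 2.499×10^4 N
Factor of safety n = P_cr / P = 24.989 / 11.2 = 2.23

n ≈ 2.23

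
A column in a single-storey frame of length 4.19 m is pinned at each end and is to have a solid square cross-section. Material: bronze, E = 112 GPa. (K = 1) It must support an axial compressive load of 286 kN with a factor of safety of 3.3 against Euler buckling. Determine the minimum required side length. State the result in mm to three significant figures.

Required P_cr = n·P = 3.3 × 286 = 943.8 kN
L_e = K·L = 1 × 4.19 = 4.190 m
Required I = P_cr·L_e²/(π²E) = 9.438×10^5 × 4.190² / (π² × 1.12×10^11) = 1.499×10^-5 m⁴
I_req = 1.499×10^7 mm⁴
Solid square: I = a⁴/12  ⇒  a = (12I)^(1/4) = (12×1.499×10^7)^(1/4) = 116 mm

a ≈ 116 mm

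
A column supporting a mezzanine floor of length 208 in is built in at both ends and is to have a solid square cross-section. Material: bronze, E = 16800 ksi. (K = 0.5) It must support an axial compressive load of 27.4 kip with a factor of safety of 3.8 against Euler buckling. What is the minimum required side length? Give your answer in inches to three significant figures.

Required P_cr = n·P = 3.8 × 27.4 = 104.1 kip
L_e = K·L = 0.5 × 208 = 104.0 in
Required I = P_cr·L_e²/(π²E) = 1.041×10^5 × 104.0² / (π² × 1.68×10^7) = 6.792 in⁴
Solid square: I = a⁴/12  ⇒  a = (12I)^(1/4) = (12×6.792)^(1/4) = 3.00 in

a ≈ 3.00 in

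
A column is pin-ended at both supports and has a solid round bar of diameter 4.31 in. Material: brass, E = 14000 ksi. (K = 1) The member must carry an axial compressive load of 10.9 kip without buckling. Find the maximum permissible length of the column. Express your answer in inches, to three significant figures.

I = πd⁴/64 = π×4.31⁴/64 = 16.94 in⁴
At the buckling limit P_cr = P = 1.090×10^4 lb
From P_cr = π²EI/(K·L)²:  L = (1/K)·√(π²EI/P_cr) = (1/1)·√(π²×1.40×10^7×16.94/1.090×10^4)
L = 463 in

L_max ≈ 463 in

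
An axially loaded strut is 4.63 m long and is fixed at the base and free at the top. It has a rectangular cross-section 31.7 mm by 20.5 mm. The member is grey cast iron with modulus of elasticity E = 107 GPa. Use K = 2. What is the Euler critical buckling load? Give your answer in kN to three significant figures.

Buckling occurs about the weak axis: I_min = h·b³/12 with b = 20.5 mm (the shorter side).
I_min = 31.7×20.5³/12 = 2.276×10^4 mm⁴
I = 2.276×10^4 mm⁴ = 2.276×10^-8 m⁴
Effective length L_e = K·L = 2 × 4.63 = 9.260 m
P_cr = π²EI / L_e² = π² × 107×10⁹ × 2.276×10^-8 / 9.260² = 280.3 N

P_cr ≈ 0.280 kN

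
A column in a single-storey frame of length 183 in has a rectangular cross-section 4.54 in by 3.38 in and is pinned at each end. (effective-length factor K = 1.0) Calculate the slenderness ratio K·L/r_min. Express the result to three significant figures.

Buckling occurs about the weak axis: I_min = h·b³/12 with b = 3.38 in (the shorter side).
I_min = 4.54×3.38³/12 = 14.61 in⁴
A = 15.35 in²;  r_min = √(I/A) = √(14.61/15.35) = 0.9757 in
L_e = K·L = 1 × 183 = 183.0 in
λ = L_e / r_min = 183.00 / 0.9757 = 188

λ ≈ 188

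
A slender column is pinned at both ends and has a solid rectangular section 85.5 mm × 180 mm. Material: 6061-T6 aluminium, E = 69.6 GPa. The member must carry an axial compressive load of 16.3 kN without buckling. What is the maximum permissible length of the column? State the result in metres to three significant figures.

Buckling occurs about the weak axis: I_min = h·b³/12 with b = 85.5 mm (the shorter side).
I_min = 180×85.5³/12 = 9.375×10^6 mm⁴
I = 9.375×10^-6 m⁴
At the buckling limit P_cr = P = 1.630×10^4 N
From P_cr = π²EI/(K·L)²:  L = (1/K)·√(π²EI/P_cr) = (1/1)·√(π²×6.96×10^10×9.375×10^-6/1.630×10^4)
L = 19.9 m

L_max ≈ 19.9 m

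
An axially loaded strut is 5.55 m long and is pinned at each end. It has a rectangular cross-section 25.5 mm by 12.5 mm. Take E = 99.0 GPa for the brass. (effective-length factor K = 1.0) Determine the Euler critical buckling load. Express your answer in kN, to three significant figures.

P_cr ≈ 0.132 kN

Buckling occurs about the weak axis: I_min = h·b³/12 with b = 12.5 mm (the shorter side).
I_min = 25.5×12.5³/12 = 4.150×10^3 mm⁴
I = 4.150×10^3 mm⁴ = 4.150×10^-9 m⁴
Effective length L_e = K·L = 1 × 5.55 = 5.550 m
P_cr = π²EI / L_e² = π² × 99.0×10⁹ × 4.150×10^-9 / 5.550² = 131.7 N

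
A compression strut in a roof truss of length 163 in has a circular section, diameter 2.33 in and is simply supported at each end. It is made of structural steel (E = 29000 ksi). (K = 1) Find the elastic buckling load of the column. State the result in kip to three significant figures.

I = πd⁴/64 = π×2.33⁴/64 = 1.447 in⁴
Effective length L_e = K·L = 1 × 163 = 163.0 in
P_cr = π²EI / L_e² = π² × 29000×10³ × 1.447 / 163.0² = 1.559×10^4 lb

P_cr ≈ 15.6 kip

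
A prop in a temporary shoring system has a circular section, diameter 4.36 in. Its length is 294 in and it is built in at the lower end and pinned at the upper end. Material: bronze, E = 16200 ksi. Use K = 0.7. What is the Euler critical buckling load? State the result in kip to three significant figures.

I = πd⁴/64 = π×4.36⁴/64 = 17.74 in⁴
Effective length L_e = K·L = 0.7 × 294 = 205.8 in
P_cr = π²EI / L_e² = π² × 16200×10³ × 17.74 / 205.8² = 6.696×10^4 lb

P_cr ≈ 67.0 kip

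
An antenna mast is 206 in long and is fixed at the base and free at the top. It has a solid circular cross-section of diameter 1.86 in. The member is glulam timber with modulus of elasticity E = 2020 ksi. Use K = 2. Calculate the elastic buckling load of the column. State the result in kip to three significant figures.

I = πd⁴/64 = π×1.86⁴/64 = 0.5875 in⁴
Effective length L_e = K·L = 2 × 206 = 412.0 in
P_cr = π²EI / L_e² = π² × 2020×10³ × 0.5875 / 412.0² = 69.00 lb

P_cr ≈ 0.0690 kip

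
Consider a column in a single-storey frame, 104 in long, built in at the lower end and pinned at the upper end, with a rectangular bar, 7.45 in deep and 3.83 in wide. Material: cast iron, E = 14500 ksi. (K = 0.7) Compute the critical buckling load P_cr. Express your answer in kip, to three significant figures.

P_cr ≈ 942 kip

Buckling occurs about the weak axis: I_min = h·b³/12 with b = 3.83 in (the shorter side).
I_min = 7.45×3.83³/12 = 34.88 in⁴
Effective length L_e = K·L = 0.7 × 104 = 72.80 in
P_cr = π²EI / L_e² = π² × 14500×10³ × 34.88 / 72.80² = 9.418×10^5 lb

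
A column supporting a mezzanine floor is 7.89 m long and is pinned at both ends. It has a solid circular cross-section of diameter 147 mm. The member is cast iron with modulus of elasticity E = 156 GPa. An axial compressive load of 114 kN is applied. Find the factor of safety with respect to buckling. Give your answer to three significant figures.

I = πd⁴/64 = π×147⁴/64 = 2.292×10^7 mm⁴
I = 2.292×10^7 mm⁴ = 2.292×10^-5 m⁴
Effective length L_e = K·L = 1 × 7.89 = 7.890 m
P_cr = π²EI / L_e² = π² × 156×10⁹ × 2.292×10^-5 / 7.890² = 5.669×10^5 N
Factor of safety n = P_cr / P = 566.90 / 114 = 4.97

n ≈ 4.97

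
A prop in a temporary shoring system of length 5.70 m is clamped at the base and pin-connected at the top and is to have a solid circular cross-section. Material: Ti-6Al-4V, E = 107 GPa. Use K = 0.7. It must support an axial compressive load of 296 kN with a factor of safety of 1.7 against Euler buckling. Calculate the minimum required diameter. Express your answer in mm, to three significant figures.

d ≈ 111 mm

Required P_cr = n·P = 1.7 × 296 = 503.2 kN
L_e = K·L = 0.7 × 5.70 = 3.990 m
Required I = P_cr·L_e²/(π²E) = 5.032×10^5 × 3.990² / (π² × 1.07×10^11) = 7.586×10^-6 m⁴
I_req = 7.586×10^6 mm⁴
Solid circle: I = πd⁴/64  ⇒  d = (64I/π)^(1/4) = (64×7.586×10^6/π)^(1/4) = 111 mm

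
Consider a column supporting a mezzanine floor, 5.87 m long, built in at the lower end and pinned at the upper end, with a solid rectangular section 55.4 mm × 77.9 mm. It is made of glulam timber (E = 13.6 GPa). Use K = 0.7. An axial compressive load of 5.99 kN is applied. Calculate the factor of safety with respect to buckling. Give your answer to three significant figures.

n ≈ 1.46

Buckling occurs about the weak axis: I_min = h·b³/12 with b = 55.4 mm (the shorter side).
I_min = 77.9×55.4³/12 = 1.104×10^6 mm⁴
I = 1.104×10^6 mm⁴ = 1.104×10^-6 m⁴
Effective length L_e = K·L = 0.7 × 5.87 = 4.109 m
P_cr = π²EI / L_e² = π² × 13.6×10⁹ × 1.104×10^-6 / 4.109² = 8.775×10^3 N
Factor of safety n = P_cr / P = 8.7751 / 5.99 = 1.46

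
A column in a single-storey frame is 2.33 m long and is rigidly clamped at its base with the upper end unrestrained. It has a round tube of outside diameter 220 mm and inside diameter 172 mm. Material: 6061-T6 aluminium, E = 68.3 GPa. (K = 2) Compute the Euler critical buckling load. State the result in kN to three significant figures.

P_cr ≈ 2240 kN

d_o = 220 mm, d_i = 172 mm
I = π(d_o⁴ − d_i⁴)/64 = π(220⁴ − 172.0⁴)/64 = 7.203×10^7 mm⁴
I = 7.203×10^7 mm⁴ = 7.203×10^-5 m⁴
Effective length L_e = K·L = 2 × 2.33 = 4.660 m
P_cr = π²EI / L_e² = π² × 68.3×10⁹ × 7.203×10^-5 / 4.660² = 2.236×10^6 N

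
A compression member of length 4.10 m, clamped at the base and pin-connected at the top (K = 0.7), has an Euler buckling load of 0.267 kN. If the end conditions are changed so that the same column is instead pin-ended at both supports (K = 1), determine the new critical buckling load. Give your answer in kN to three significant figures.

P_cr ∝ 1/K², so P_cr,new = P_cr,old × (K_old/K_new)² = 0.267 × (0.7/1)²
= 0.267 × 0.4900 = 0.131 kN

P_cr ≈ 0.131 kN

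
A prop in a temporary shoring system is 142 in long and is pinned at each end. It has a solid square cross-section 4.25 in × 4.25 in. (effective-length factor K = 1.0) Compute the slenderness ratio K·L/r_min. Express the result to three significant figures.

For a square r = a/√12 = 4.25/√12 = 1.227 in
L_e = K·L = 1 × 142 = 142.0 in
λ = L_e / r_min = 142.00 / 1.227 = 116

λ ≈ 116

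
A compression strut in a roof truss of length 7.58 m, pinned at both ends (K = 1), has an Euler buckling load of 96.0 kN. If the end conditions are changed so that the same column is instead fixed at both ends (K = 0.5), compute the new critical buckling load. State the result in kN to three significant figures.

P_cr ∝ 1/K², so P_cr,new = P_cr,old × (K_old/K_new)² = 96.0 × (1/0.5)²
= 96.0 × 4.000 = 384 kN

P_cr ≈ 384 kN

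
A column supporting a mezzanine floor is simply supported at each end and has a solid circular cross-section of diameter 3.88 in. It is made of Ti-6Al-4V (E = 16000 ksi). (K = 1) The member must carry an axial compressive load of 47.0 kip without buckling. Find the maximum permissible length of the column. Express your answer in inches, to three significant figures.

I = πd⁴/64 = π×3.88⁴/64 = 11.12 in⁴
At the buckling limit P_cr = P = 4.700×10^4 lb
From P_cr = π²EI/(K·L)²:  L = (1/K)·√(π²EI/P_cr) = (1/1)·√(π²×1.60×10^7×11.12/4.700×10^4)
L = 193 in

L_max ≈ 193 in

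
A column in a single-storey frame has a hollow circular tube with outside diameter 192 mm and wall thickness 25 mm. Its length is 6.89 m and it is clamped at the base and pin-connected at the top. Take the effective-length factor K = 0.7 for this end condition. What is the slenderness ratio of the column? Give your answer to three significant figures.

Inner diameter d_i = 192 − 2×25 = 142.0 mm
I = π(d_o⁴ − d_i⁴)/64 = π(192⁴ − 142.0⁴)/64 = 4.675×10^7 mm⁴
A = 1.312×10^4 mm²;  r_min = √(I/A) = √(4.675×10^7/1.312×10^4) = 59.70 mm
L_e = K·L = 0.7 × 6.89 m = 4.823 m = 4823.0 mm
λ = L_e / r_min = 4823.0 / 59.70 = 80.8

λ ≈ 80.8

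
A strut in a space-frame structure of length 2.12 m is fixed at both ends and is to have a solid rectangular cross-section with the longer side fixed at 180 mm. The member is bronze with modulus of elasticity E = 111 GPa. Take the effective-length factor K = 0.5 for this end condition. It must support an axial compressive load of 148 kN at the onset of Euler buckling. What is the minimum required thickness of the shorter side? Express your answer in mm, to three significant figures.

b ≈ 21.6 mm

L_e = K·L = 0.5 × 2.12 = 1.060 m
Required I = P_cr·L_e²/(π²E) = 1.480×10^5 × 1.060² / (π² × 1.11×10^11) = 1.518×10^-7 m⁴
I_req = 1.518×10^5 mm⁴
Rectangle, weak axis: I_min = h·b³/12 with h = 180 mm fixed  ⇒  b = (12I/h)^(1/3) = 21.6 mm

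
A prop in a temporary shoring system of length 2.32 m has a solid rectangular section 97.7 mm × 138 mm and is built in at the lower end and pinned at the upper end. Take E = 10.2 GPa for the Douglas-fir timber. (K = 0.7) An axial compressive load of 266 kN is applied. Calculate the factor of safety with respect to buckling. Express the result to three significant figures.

n ≈ 1.54

Buckling occurs about the weak axis: I_min = h·b³/12 with b = 97.7 mm (the shorter side).
I_min = 138×97.7³/12 = 1.072×10^7 mm⁴
I = 1.072×10^7 mm⁴ = 1.072×10^-5 m⁴
Effective length L_e = K·L = 0.7 × 2.32 = 1.624 m
P_cr = π²EI / L_e² = π² × 10.2×10⁹ × 1.072×10^-5 / 1.624² = 4.094×10^5 N
Factor of safety n = P_cr / P = 409.36 / 266 = 1.54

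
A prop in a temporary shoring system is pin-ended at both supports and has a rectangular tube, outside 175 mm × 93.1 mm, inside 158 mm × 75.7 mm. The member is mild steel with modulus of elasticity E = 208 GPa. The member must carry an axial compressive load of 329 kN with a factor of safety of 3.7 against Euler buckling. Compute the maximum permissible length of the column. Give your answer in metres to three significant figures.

L_max ≈ 3.20 m

Weak-axis I_min = (h_o·b_o³ − h_i·b_i³)/12 with b_o = 93.1, b_i = 75.70 mm (shorter outer/inner sides).
I_min = (175×93.1³ − 158.0×75.70³)/12 = 6.056×10^6 mm⁴
I = 6.056×10^-6 m⁴
Required critical load P_cr = n·P = 3.7 × 329 = 1217 kN = 1.217×10^6 N
From P_cr = π²EI/(K·L)²:  L = (1/K)·√(π²EI/P_cr) = (1/1)·√(π²×2.08×10^11×6.056×10^-6/1.217×10^6)
L = 3.20 m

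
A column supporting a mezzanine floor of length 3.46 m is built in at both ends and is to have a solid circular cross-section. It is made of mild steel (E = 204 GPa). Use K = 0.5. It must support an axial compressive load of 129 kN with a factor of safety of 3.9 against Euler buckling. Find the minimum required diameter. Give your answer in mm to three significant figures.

Required P_cr = n·P = 3.9 × 129 = 503.1 kN
L_e = K·L = 0.5 × 3.46 = 1.730 m
Required I = P_cr·L_e²/(π²E) = 5.031×10^5 × 1.730² / (π² × 2.04×10^11) = 7.479×10^-7 m⁴
I_req = 7.479×10^5 mm⁴
Solid circle: I = πd⁴/64  ⇒  d = (64I/π)^(1/4) = (64×7.479×10^5/π)^(1/4) = 62.5 mm

d ≈ 62.5 mm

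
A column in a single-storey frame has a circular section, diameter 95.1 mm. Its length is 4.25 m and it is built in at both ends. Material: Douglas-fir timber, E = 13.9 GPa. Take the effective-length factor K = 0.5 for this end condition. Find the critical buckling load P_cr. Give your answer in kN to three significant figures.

P_cr ≈ 122 kN

I = πd⁴/64 = π×95.1⁴/64 = 4.015×10^6 mm⁴
I = 4.015×10^6 mm⁴ = 4.015×10^-6 m⁴
Effective length L_e = K·L = 0.5 × 4.25 = 2.125 m
P_cr = π²EI / L_e² = π² × 13.9×10⁹ × 4.015×10^-6 / 2.125² = 1.220×10^5 N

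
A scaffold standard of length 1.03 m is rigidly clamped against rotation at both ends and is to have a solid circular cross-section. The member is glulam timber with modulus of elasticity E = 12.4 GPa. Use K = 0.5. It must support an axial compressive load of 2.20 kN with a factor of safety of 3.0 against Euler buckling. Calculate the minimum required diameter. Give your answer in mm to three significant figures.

Required P_cr = n·P = 3.0 × 2.20 = 6.600 kN
L_e = K·L = 0.5 × 1.03 = 0.5150 m
Required I = P_cr·L_e²/(π²E) = 6.600×10^3 × 0.5150² / (π² × 1.24×10^10) = 1.430×10^-8 m⁴
I_req = 1.430×10^4 mm⁴
Solid circle: I = πd⁴/64  ⇒  d = (64I/π)^(1/4) = (64×1.430×10^4/π)^(1/4) = 23.2 mm

d ≈ 23.2 mm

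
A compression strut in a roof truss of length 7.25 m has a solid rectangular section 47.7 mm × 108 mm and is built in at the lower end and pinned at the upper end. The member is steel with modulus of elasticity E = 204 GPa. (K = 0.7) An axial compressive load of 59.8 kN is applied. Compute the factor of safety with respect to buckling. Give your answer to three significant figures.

Buckling occurs about the weak axis: I_min = h·b³/12 with b = 47.7 mm (the shorter side).
I_min = 108×47.7³/12 = 9.768×10^5 mm⁴
I = 9.768×10^5 mm⁴ = 9.768×10^-7 m⁴
Effective length L_e = K·L = 0.7 × 7.25 = 5.075 m
P_cr = π²EI / L_e² = π² × 204×10⁹ × 9.768×10^-7 / 5.075² = 7.636×10^4 N
Factor of safety n = P_cr / P = 76.358 / 59.8 = 1.28

n ≈ 1.28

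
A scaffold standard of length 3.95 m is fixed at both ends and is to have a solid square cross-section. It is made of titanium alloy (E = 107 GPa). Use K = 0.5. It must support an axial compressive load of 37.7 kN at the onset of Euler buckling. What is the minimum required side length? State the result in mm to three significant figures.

a ≈ 36.0 mm

L_e = K·L = 0.5 × 3.95 = 1.975 m
Required I = P_cr·L_e²/(π²E) = 3.770×10^4 × 1.975² / (π² × 1.07×10^11) = 1.392×10^-7 m⁴
I_req = 1.392×10^5 mm⁴
Solid square: I = a⁴/12  ⇒  a = (12I)^(1/4) = (12×1.392×10^5)^(1/4) = 36.0 mm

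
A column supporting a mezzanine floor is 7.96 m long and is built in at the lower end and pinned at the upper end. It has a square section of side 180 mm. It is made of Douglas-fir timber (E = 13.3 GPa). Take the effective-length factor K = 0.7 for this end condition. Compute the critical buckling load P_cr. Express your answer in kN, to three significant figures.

I = a⁴/12 = 180⁴/12 = 8.748×10^7 mm⁴
I = 8.748×10^7 mm⁴ = 8.748×10^-5 m⁴
Effective length L_e = K·L = 0.7 × 7.96 = 5.572 m
P_cr = π²EI / L_e² = π² × 13.3×10⁹ × 8.748×10^-5 / 5.572² = 3.699×10^5 N

P_cr ≈ 370 kN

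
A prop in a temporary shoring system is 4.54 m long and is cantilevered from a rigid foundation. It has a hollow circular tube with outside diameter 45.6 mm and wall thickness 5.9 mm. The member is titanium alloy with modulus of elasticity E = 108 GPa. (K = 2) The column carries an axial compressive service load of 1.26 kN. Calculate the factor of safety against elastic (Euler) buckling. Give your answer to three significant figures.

Inner diameter d_i = 45.6 − 2×5.9 = 33.80 mm
I = π(d_o⁴ − d_i⁴)/64 = π(45.6⁴ − 33.80⁴)/64 = 1.482×10^5 mm⁴
I = 1.482×10^5 mm⁴ = 1.482×10^-7 m⁴
Effective length L_e = K·L = 2 × 4.54 = 9.080 m
P_cr = π²EI / L_e² = π² × 108×10⁹ × 1.482×10^-7 / 9.080² = 1.916×10^3 N
Factor of safety n = P_cr / P = 1.9157 / 1.26 = 1.52

n ≈ 1.52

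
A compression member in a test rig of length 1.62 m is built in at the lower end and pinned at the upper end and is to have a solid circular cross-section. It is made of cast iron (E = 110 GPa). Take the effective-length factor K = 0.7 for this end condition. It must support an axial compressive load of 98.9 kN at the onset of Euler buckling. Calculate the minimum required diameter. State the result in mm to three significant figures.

d ≈ 39.3 mm

L_e = K·L = 0.7 × 1.62 = 1.134 m
Required I = P_cr·L_e²/(π²E) = 9.890×10^4 × 1.134² / (π² × 1.10×10^11) = 1.171×10^-7 m⁴
I_req = 1.171×10^5 mm⁴
Solid circle: I = πd⁴/64  ⇒  d = (64I/π)^(1/4) = (64×1.171×10^5/π)^(1/4) = 39.3 mm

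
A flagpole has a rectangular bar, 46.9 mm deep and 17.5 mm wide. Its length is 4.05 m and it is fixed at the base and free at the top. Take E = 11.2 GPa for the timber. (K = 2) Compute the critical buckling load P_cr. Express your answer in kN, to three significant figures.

Buckling occurs about the weak axis: I_min = h·b³/12 with b = 17.5 mm (the shorter side).
I_min = 46.9×17.5³/12 = 2.095×10^4 mm⁴
I = 2.095×10^4 mm⁴ = 2.095×10^-8 m⁴
Effective length L_e = K·L = 2 × 4.05 = 8.100 m
P_cr = π²EI / L_e² = π² × 11.2×10⁹ × 2.095×10^-8 / 8.100² = 35.29 N

P_cr ≈ 0.0353 kN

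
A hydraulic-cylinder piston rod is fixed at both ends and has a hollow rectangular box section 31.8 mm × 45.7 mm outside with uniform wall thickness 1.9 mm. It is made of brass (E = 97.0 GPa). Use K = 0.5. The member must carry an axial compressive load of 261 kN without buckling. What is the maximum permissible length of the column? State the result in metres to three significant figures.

Inner dimensions: h_i = 45.7 − 2×1.9 = 41.90 mm, b_i = 31.8 − 2×1.9 = 28.00 mm
Weak-axis I_min = (h_o·b_o³ − h_i·b_i³)/12 with b_o = 31.8, b_i = 28.00 mm (shorter outer/inner sides).
I_min = (45.7×31.8³ − 41.90×28.00³)/12 = 4.582×10^4 mm⁴
I = 4.582×10^-8 m⁴
At the buckling limit P_cr = P = 2.610×10^5 N
From P_cr = π²EI/(K·L)²:  L = (1/K)·√(π²EI/P_cr) = (1/0.5)·√(π²×9.70×10^10×4.582×10^-8/2.610×10^5)
L = 0.820 m

L_max ≈ 0.820 m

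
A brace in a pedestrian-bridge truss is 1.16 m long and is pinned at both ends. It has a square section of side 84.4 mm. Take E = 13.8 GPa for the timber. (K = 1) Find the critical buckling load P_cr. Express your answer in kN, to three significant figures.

P_cr ≈ 428 kN

I = a⁴/12 = 84.4⁴/12 = 4.229×10^6 mm⁴
I = 4.229×10^6 mm⁴ = 4.229×10^-6 m⁴
Effective length L_e = K·L = 1 × 1.16 = 1.160 m
P_cr = π²EI / L_e² = π² × 13.8×10⁹ × 4.229×10^-6 / 1.160² = 4.280×10^5 N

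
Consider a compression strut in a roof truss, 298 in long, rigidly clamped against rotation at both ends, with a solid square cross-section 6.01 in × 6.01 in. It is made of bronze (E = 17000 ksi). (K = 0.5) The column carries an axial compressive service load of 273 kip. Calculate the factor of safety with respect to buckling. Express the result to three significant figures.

I = a⁴/12 = 6.01⁴/12 = 108.7 in⁴
Effective length L_e = K·L = 0.5 × 298 = 149.0 in
P_cr = π²EI / L_e² = π² × 17000×10³ × 108.7 / 149.0² = 8.217×10^5 lb
Factor of safety n = P_cr / P = 821.66 / 273 = 3.01

n ≈ 3.01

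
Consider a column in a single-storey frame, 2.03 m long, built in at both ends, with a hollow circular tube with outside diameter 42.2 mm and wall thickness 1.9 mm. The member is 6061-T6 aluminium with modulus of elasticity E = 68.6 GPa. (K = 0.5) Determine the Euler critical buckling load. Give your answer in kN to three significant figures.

P_cr ≈ 32.2 kN

Inner diameter d_i = 42.2 − 2×1.9 = 38.40 mm
I = π(d_o⁴ − d_i⁴)/64 = π(42.2⁴ − 38.40⁴)/64 = 4.894×10^4 mm⁴
I = 4.894×10^4 mm⁴ = 4.894×10^-8 m⁴
Effective length L_e = K·L = 0.5 × 2.03 = 1.015 m
P_cr = π²EI / L_e² = π² × 68.6×10⁹ × 4.894×10^-8 / 1.015² = 3.217×10^4 N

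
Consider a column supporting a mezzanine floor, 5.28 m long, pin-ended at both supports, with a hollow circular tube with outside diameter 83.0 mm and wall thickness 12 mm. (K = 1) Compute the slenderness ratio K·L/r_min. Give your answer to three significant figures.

Inner diameter d_i = 83.0 − 2×12 = 59.00 mm
I = π(d_o⁴ − d_i⁴)/64 = π(83.0⁴ − 59.00⁴)/64 = 1.735×10^6 mm⁴
A = 2.677×10^3 mm²;  r_min = √(I/A) = √(1.735×10^6/2.677×10^3) = 25.46 mm
L_e = K·L = 1 × 5.28 m = 5.280 m = 5280.0 mm
λ = L_e / r_min = 5280.0 / 25.46 = 207

λ ≈ 207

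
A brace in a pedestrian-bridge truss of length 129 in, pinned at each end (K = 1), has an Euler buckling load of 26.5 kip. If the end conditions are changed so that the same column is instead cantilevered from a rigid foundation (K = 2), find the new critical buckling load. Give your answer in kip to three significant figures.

P_cr ≈ 6.62 kip

P_cr ∝ 1/K², so P_cr,new = P_cr,old × (K_old/K_new)² = 26.5 × (1/2)²
= 26.5 × 0.2500 = 6.62 kip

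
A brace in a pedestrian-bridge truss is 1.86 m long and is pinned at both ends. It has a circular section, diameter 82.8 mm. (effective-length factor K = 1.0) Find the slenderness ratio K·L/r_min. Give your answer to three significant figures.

I = πd⁴/64 = π×82.8⁴/64 = 2.307×10^6 mm⁴
A = 5.385×10^3 mm²;  r_min = √(I/A) = √(2.307×10^6/5.385×10^3) = 20.70 mm
L_e = K·L = 1 × 1.86 m = 1.860 m = 1860.0 mm
λ = L_e / r_min = 1860.0 / 20.70 = 89.9

λ ≈ 89.9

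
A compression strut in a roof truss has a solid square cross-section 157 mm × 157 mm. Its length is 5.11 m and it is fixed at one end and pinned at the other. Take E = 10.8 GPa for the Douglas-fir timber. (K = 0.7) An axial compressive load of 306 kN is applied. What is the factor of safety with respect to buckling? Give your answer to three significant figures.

n ≈ 1.38

I = a⁴/12 = 157⁴/12 = 5.063×10^7 mm⁴
I = 5.063×10^7 mm⁴ = 5.063×10^-5 m⁴
Effective length L_e = K·L = 0.7 × 5.11 = 3.577 m
P_cr = π²EI / L_e² = π² × 10.8×10⁹ × 5.063×10^-5 / 3.577² = 4.218×10^5 N
Factor of safety n = P_cr / P = 421.80 / 306 = 1.38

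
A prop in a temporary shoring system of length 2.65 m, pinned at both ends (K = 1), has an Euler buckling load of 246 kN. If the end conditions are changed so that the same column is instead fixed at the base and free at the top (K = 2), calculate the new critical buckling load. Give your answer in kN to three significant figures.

P_cr ≈ 61.5 kN

P_cr ∝ 1/K², so P_cr,new = P_cr,old × (K_old/K_new)² = 246 × (1/2)²
= 246 × 0.2500 = 61.5 kN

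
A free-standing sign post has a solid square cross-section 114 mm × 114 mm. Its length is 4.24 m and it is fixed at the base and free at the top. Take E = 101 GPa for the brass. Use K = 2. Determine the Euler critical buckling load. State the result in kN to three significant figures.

I = a⁴/12 = 114⁴/12 = 1.407×10^7 mm⁴
I = 1.407×10^7 mm⁴ = 1.407×10^-5 m⁴
Effective length L_e = K·L = 2 × 4.24 = 8.480 m
P_cr = π²EI / L_e² = π² × 101×10⁹ × 1.407×10^-5 / 8.480² = 1.951×10^5 N

P_cr ≈ 195 kN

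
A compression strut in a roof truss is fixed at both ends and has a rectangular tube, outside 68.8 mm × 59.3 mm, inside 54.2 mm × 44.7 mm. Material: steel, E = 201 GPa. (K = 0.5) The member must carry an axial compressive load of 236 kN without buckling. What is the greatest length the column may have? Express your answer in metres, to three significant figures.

L_max ≈ 5.16 m

Weak-axis I_min = (h_o·b_o³ − h_i·b_i³)/12 with b_o = 59.3, b_i = 44.70 mm (shorter outer/inner sides).
I_min = (68.8×59.3³ − 54.20×44.70³)/12 = 7.922×10^5 mm⁴
I = 7.922×10^-7 m⁴
At the buckling limit P_cr = P = 2.360×10^5 N
From P_cr = π²EI/(K·L)²:  L = (1/K)·√(π²EI/P_cr) = (1/0.5)·√(π²×2.01×10^11×7.922×10^-7/2.360×10^5)
L = 5.16 m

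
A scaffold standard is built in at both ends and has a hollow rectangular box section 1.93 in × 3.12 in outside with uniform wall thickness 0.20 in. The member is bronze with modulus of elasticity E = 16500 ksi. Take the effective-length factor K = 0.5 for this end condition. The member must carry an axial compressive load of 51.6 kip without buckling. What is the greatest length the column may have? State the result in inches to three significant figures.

Inner dimensions: h_i = 3.12 − 2×0.20 = 2.720 in, b_i = 1.93 − 2×0.20 = 1.530 in
Weak-axis I_min = (h_o·b_o³ − h_i·b_i³)/12 with b_o = 1.93, b_i = 1.530 in (shorter outer/inner sides).
I_min = (3.12×1.93³ − 2.720×1.530³)/12 = 1.057 in⁴
At the buckling limit P_cr = P = 5.160×10^4 lb
From P_cr = π²EI/(K·L)²:  L = (1/K)·√(π²EI/P_cr) = (1/0.5)·√(π²×1.65×10^7×1.057/5.160×10^4)
L = 116 in

L_max ≈ 116 in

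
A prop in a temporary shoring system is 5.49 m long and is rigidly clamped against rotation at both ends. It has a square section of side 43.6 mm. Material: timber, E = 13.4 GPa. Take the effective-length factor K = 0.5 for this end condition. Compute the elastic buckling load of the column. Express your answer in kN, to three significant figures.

I = a⁴/12 = 43.6⁴/12 = 3.011×10^5 mm⁴
I = 3.011×10^5 mm⁴ = 3.011×10^-7 m⁴
Effective length L_e = K·L = 0.5 × 5.49 = 2.745 m
P_cr = π²EI / L_e² = π² × 13.4×10⁹ × 3.011×10^-7 / 2.745² = 5.285×10^3 N

P_cr ≈ 5.29 kN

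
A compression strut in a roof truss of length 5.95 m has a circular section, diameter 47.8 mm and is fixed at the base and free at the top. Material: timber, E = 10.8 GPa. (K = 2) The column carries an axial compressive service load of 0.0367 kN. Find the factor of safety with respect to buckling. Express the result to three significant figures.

n ≈ 5.26

I = πd⁴/64 = π×47.8⁴/64 = 2.563×10^5 mm⁴
I = 2.563×10^5 mm⁴ = 2.563×10^-7 m⁴
Effective length L_e = K·L = 2 × 5.95 = 11.90 m
P_cr = π²EI / L_e² = π² × 10.8×10⁹ × 2.563×10^-7 / 11.90² = 192.9 N
Factor of safety n = P_cr / P = 0.19289 / 0.0367 = 5.26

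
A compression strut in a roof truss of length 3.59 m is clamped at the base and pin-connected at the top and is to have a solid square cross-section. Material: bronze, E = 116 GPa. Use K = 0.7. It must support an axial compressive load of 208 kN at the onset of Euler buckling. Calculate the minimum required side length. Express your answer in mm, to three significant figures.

L_e = K·L = 0.7 × 3.59 = 2.513 m
Required I = P_cr·L_e²/(π²E) = 2.080×10^5 × 2.513² / (π² × 1.16×10^11) = 1.147×10^-6 m⁴
I_req = 1.147×10^6 mm⁴
Solid square: I = a⁴/12  ⇒  a = (12I)^(1/4) = (12×1.147×10^6)^(1/4) = 60.9 mm

a ≈ 60.9 mm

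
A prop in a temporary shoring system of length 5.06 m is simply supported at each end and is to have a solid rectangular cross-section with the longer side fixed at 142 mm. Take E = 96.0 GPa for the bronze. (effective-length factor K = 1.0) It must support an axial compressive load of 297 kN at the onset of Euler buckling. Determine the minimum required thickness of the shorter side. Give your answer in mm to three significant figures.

b ≈ 87.9 mm

L_e = K·L = 1 × 5.06 = 5.060 m
Required I = P_cr·L_e²/(π²E) = 2.970×10^5 × 5.060² / (π² × 9.60×10^10) = 8.026×10^-6 m⁴
I_req = 8.026×10^6 mm⁴
Rectangle, weak axis: I_min = h·b³/12 with h = 142 mm fixed  ⇒  b = (12I/h)^(1/3) = 87.9 mm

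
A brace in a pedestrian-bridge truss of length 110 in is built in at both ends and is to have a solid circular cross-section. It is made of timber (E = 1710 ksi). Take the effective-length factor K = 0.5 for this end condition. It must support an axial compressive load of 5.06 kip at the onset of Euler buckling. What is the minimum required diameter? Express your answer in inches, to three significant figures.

L_e = K·L = 0.5 × 110 = 55.00 in
Required I = P_cr·L_e²/(π²E) = 5.060×10^3 × 55.00² / (π² × 1.71×10^6) = 0.9069 in⁴
Solid circle: I = πd⁴/64  ⇒  d = (64I/π)^(1/4) = (64×0.9069/π)^(1/4) = 2.07 in

d ≈ 2.07 in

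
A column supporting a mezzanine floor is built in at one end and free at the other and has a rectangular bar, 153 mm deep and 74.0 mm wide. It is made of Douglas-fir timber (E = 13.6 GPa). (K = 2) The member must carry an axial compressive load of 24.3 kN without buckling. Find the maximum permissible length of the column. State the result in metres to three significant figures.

L_max ≈ 2.67 m

Buckling occurs about the weak axis: I_min = h·b³/12 with b = 74.0 mm (the shorter side).
I_min = 153×74.0³/12 = 5.167×10^6 mm⁴
I = 5.167×10^-6 m⁴
At the buckling limit P_cr = P = 2.430×10^4 N
From P_cr = π²EI/(K·L)²:  L = (1/K)·√(π²EI/P_cr) = (1/2)·√(π²×1.36×10^10×5.167×10^-6/2.430×10^4)
L = 2.67 m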